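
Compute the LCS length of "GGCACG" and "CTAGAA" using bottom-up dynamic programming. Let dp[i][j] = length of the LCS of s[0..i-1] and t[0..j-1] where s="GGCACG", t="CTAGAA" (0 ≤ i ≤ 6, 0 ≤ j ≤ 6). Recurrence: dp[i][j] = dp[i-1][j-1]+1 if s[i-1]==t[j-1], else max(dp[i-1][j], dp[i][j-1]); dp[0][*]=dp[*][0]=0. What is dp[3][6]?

1

   ''  C  T  A  G  A  A
''  0  0  0  0  0  0  0
 G  0  0  0  0  1  1  1
 G  0  0  0  0  1  1  1
 C  0  1  1  1  1  1  1
 A  0  1  1  2  2  2  2
 C  0  1  1  2  2  2  2
 G  0  1  1  2  3  3  3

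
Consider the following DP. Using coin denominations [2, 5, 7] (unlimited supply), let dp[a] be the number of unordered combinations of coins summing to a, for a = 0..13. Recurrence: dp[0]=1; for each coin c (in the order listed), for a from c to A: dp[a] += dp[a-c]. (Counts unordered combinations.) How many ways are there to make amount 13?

after  coin     0     1     2     3     4     5     6     7     8     9    10    11    12    13
          2     1     0     1     0     1     0     1     0     1     0     1     0     1     0
          5     1     0     1     0     1     1     1     1     1     1     2     1     2     1
          7     1     0     1     0     1     1     1     2     1     2     2     2     3     2

2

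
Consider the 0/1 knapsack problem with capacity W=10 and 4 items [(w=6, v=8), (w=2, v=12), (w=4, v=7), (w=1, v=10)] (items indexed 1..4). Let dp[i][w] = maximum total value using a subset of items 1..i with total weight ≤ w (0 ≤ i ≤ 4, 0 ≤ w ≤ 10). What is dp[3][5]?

12

i\w   0   1   2   3   4   5   6   7   8   9  10
  0   0   0   0   0   0   0   0   0   0   0   0
  1   0   0   0   0   0   0   8   8   8   8   8
  2   0   0  12  12  12  12  12  12  20  20  20
  3   0   0  12  12  12  12  19  19  20  20  20
  4   0  10  12  22  22  22  22  29  29  30  30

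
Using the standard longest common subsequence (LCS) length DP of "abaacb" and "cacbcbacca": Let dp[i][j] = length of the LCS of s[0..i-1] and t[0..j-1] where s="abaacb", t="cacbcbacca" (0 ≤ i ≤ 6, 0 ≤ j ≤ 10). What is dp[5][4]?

2

   ''  c  a  c  b  c  b  a  c  c  a
''  0  0  0  0  0  0  0  0  0  0  0
 a  0  0  1  1  1  1  1  1  1  1  1
 b  0  0  1  1  2  2  2  2  2  2  2
 a  0  0  1  1  2  2  2  3  3  3  3
 a  0  0  1  1  2  2  2  3  3  3  4
 c  0  1  1  2  2  3  3  3  4  4  4
 b  0  1  1  2  3  3  4  4  4  4  4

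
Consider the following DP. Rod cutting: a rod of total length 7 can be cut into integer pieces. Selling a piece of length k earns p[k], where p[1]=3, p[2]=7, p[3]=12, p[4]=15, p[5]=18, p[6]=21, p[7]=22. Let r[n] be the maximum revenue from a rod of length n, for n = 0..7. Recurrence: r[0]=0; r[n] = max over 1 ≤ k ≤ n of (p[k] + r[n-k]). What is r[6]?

   n    0    1    2    3    4    5    6    7
r[n]    0    3    7   12   15   19   24   27

24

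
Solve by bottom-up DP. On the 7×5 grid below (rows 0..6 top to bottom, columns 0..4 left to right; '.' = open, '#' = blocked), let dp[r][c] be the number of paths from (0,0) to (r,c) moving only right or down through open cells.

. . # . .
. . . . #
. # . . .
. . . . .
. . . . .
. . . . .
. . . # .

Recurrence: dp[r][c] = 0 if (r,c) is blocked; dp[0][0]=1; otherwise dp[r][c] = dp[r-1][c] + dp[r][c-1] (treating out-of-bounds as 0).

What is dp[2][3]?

r\c   0   1   2   3   4
  0   1   1   0   0   0
  1   1   2   2   2   0
  2   1   0   2   4   4
  3   1   1   3   7  11
  4   1   2   5  12  23
  5   1   3   8  20  43
  6   1   4  12   0  43

4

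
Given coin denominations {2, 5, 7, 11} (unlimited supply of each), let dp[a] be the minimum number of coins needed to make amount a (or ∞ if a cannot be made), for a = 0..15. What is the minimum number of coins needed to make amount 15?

 a  0  1  2  3  4  5  6  7  8  9 10 11 12 13 14 15
dp  0  -  1  -  2  1  3  1  4  2  2  1  2  2  2  3
(- denotes ∞ / unreachable)

3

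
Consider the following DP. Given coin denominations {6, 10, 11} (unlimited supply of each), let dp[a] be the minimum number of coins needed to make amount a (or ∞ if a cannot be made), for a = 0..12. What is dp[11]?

1

 a  0  1  2  3  4  5  6  7  8  9 10 11 12
dp  0  -  -  -  -  -  1  -  -  -  1  1  2
(- denotes ∞ / unreachable)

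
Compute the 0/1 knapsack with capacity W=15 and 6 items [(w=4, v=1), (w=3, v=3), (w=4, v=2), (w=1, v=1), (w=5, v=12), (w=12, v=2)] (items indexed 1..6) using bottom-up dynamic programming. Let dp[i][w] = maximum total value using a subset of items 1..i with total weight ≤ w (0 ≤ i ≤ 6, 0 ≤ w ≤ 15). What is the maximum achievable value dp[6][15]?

18

i\w   0   1   2   3   4   5   6   7   8   9  10  11  12  13  14  15
  0   0   0   0   0   0   0   0   0   0   0   0   0   0   0   0   0
  1   0   0   0   0   1   1   1   1   1   1   1   1   1   1   1   1
  2   0   0   0   3   3   3   3   4   4   4   4   4   4   4   4   4
  3   0   0   0   3   3   3   3   5   5   5   5   6   6   6   6   6
  4   0   1   1   3   4   4   4   5   6   6   6   6   7   7   7   7
  5   0   1   1   3   4  12  13  13  15  16  16  16  17  18  18  18
  6   0   1   1   3   4  12  13  13  15  16  16  16  17  18  18  18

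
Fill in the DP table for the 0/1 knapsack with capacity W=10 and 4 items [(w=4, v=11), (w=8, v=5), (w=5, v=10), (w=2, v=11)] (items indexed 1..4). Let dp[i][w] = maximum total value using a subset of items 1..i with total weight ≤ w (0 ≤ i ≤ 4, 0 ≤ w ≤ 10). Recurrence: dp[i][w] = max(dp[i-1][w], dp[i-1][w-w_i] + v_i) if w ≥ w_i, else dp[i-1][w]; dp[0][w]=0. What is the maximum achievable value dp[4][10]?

22

i\w   0   1   2   3   4   5   6   7   8   9  10
  0   0   0   0   0   0   0   0   0   0   0   0
  1   0   0   0   0  11  11  11  11  11  11  11
  2   0   0   0   0  11  11  11  11  11  11  11
  3   0   0   0   0  11  11  11  11  11  21  21
  4   0   0  11  11  11  11  22  22  22  22  22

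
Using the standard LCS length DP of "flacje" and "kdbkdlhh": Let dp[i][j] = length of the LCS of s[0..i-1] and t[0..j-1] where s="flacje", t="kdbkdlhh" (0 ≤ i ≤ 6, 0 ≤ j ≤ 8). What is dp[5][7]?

   ''  k  d  b  k  d  l  h  h
''  0  0  0  0  0  0  0  0  0
 f  0  0  0  0  0  0  0  0  0
 l  0  0  0  0  0  0  1  1  1
 a  0  0  0  0  0  0  1  1  1
 c  0  0  0  0  0  0  1  1  1
 j  0  0  0  0  0  0  1  1  1
 e  0  0  0  0  0  0  1  1  1

1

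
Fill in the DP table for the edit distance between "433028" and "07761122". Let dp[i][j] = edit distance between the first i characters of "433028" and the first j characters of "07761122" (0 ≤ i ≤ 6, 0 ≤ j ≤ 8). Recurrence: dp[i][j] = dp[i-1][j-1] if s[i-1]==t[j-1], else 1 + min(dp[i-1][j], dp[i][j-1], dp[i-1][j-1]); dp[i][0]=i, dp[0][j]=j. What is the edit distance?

   ''  0  7  7  6  1  1  2  2
''  0  1  2  3  4  5  6  7  8
 4  1  1  2  3  4  5  6  7  8
 3  2  2  2  3  4  5  6  7  8
 3  3  3  3  3  4  5  6  7  8
 0  4  3  4  4  4  5  6  7  8
 2  5  4  4  5  5  5  6  6  7
 8  6  5  5  5  6  6  6  7  7

7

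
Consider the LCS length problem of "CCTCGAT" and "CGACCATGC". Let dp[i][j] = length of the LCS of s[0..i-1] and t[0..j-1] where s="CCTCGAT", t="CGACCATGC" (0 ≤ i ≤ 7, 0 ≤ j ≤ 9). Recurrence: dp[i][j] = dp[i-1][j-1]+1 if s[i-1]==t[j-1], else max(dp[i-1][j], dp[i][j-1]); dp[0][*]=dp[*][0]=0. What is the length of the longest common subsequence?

5

   ''  C  G  A  C  C  A  T  G  C
''  0  0  0  0  0  0  0  0  0  0
 C  0  1  1  1  1  1  1  1  1  1
 C  0  1  1  1  2  2  2  2  2  2
 T  0  1  1  1  2  2  2  3  3  3
 C  0  1  1  1  2  3  3  3  3  4
 G  0  1  2  2  2  3  3  3  4  4
 A  0  1  2  3  3  3  4  4  4  4
 T  0  1  2  3  3  3  4  5  5  5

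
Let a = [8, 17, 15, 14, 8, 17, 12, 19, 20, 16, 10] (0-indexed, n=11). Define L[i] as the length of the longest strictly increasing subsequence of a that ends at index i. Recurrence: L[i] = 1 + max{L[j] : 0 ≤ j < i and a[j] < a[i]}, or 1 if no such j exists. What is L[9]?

3

   i    0    1    2    3    4    5    6    7    8    9   10
a[i]    8   17   15   14    8   17   12   19   20   16   10
L[i]    1    2    2    2    1    3    2    4    5    3    2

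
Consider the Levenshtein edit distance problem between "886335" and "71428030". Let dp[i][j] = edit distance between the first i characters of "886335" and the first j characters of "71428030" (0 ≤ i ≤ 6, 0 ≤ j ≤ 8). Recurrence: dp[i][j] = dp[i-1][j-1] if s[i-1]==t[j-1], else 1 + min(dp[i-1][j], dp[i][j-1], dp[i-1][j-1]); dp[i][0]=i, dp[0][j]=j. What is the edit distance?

7

   ''  7  1  4  2  8  0  3  0
''  0  1  2  3  4  5  6  7  8
 8  1  1  2  3  4  4  5  6  7
 8  2  2  2  3  4  4  5  6  7
 6  3  3  3  3  4  5  5  6  7
 3  4  4  4  4  4  5  6  5  6
 3  5  5  5  5  5  5  6  6  6
 5  6  6  6  6  6  6  6  7  7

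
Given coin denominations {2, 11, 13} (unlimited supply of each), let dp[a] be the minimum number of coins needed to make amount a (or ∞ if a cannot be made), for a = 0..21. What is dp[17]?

3

 a  0  1  2  3  4  5  6  7  8  9 10 11 12 13 14 15 16 17 18 19 20 21
dp  0  -  1  -  2  -  3  -  4  -  5  1  6  1  7  2  8  3  9  4 10  5
(- denotes ∞ / unreachable)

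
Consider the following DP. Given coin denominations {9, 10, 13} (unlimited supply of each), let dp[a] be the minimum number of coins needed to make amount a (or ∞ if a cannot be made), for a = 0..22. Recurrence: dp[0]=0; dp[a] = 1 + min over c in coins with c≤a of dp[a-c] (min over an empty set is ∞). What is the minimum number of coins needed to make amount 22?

 a  0  1  2  3  4  5  6  7  8  9 10 11 12 13 14 15 16 17 18 19 20 21 22
dp  0  -  -  -  -  -  -  -  -  1  1  -  -  1  -  -  -  -  2  2  2  -  2
(- denotes ∞ / unreachable)

2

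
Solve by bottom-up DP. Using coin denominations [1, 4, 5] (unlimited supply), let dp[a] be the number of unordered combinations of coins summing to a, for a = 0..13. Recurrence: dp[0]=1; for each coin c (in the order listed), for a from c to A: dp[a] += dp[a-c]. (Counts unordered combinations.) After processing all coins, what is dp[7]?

after  coin     0     1     2     3     4     5     6     7     8     9    10    11    12    13
          1     1     1     1     1     1     1     1     1     1     1     1     1     1     1
          4     1     1     1     1     2     2     2     2     3     3     3     3     4     4
          5     1     1     1     1     2     3     3     3     4     5     6     6     7     8

3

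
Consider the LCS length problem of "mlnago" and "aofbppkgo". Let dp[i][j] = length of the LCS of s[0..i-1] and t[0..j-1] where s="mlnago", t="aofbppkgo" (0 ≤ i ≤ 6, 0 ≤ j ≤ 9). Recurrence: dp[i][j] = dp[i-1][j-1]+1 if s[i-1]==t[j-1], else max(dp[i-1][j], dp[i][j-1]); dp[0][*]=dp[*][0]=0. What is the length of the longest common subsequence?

   ''  a  o  f  b  p  p  k  g  o
''  0  0  0  0  0  0  0  0  0  0
 m  0  0  0  0  0  0  0  0  0  0
 l  0  0  0  0  0  0  0  0  0  0
 n  0  0  0  0  0  0  0  0  0  0
 a  0  1  1  1  1  1  1  1  1  1
 g  0  1  1  1  1  1  1  1  2  2
 o  0  1  2  2  2  2  2  2  2  3

3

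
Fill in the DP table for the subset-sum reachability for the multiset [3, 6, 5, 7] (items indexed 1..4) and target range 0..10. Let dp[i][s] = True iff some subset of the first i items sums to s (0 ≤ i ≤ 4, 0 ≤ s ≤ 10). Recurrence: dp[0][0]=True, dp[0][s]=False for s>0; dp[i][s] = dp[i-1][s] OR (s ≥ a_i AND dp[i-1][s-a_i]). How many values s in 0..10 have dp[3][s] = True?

6

i\s   0   1   2   3   4   5   6   7   8   9  10
  0   T   F   F   F   F   F   F   F   F   F   F
  1   T   F   F   T   F   F   F   F   F   F   F
  2   T   F   F   T   F   F   T   F   F   T   F
  3   T   F   F   T   F   T   T   F   T   T   F
  4   T   F   F   T   F   T   T   T   T   T   T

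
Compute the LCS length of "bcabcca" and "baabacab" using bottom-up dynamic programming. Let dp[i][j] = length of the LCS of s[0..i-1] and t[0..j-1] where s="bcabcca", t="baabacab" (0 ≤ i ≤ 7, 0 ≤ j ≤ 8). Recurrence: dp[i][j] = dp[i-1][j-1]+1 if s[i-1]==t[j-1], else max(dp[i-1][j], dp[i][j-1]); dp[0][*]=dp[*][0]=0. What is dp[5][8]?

4

   ''  b  a  a  b  a  c  a  b
''  0  0  0  0  0  0  0  0  0
 b  0  1  1  1  1  1  1  1  1
 c  0  1  1  1  1  1  2  2  2
 a  0  1  2  2  2  2  2  3  3
 b  0  1  2  2  3  3  3  3  4
 c  0  1  2  2  3  3  4  4  4
 c  0  1  2  2  3  3  4  4  4
 a  0  1  2  3  3  4  4  5  5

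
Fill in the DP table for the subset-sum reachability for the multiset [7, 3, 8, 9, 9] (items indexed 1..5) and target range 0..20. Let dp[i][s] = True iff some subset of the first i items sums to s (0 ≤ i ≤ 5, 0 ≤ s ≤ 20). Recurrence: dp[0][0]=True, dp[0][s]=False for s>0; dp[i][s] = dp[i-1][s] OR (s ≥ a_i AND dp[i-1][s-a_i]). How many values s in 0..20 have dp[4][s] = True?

i\s   0   1   2   3   4   5   6   7   8   9  10  11  12  13  14  15  16  17  18  19  20
  0   T   F   F   F   F   F   F   F   F   F   F   F   F   F   F   F   F   F   F   F   F
  1   T   F   F   F   F   F   F   T   F   F   F   F   F   F   F   F   F   F   F   F   F
  2   T   F   F   T   F   F   F   T   F   F   T   F   F   F   F   F   F   F   F   F   F
  3   T   F   F   T   F   F   F   T   T   F   T   T   F   F   F   T   F   F   T   F   F
  4   T   F   F   T   F   F   F   T   T   T   T   T   T   F   F   T   T   T   T   T   T
  5   T   F   F   T   F   F   F   T   T   T   T   T   T   F   F   T   T   T   T   T   T

14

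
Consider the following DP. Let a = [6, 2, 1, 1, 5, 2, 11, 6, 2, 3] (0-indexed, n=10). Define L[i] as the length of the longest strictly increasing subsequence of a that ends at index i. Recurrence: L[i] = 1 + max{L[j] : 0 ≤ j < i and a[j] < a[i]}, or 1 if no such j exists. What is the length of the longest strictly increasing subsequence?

   i    0    1    2    3    4    5    6    7    8    9
a[i]    6    2    1    1    5    2   11    6    2    3
L[i]    1    1    1    1    2    2    3    3    2    3

3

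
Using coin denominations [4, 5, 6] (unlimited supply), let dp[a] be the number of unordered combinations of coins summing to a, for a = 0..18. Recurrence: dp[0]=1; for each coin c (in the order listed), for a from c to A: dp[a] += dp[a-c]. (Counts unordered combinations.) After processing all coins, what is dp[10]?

after  coin     0     1     2     3     4     5     6     7     8     9    10    11    12    13    14    15    16    17    18
          4     1     0     0     0     1     0     0     0     1     0     0     0     1     0     0     0     1     0     0
          5     1     0     0     0     1     1     0     0     1     1     1     0     1     1     1     1     1     1     1
          6     1     0     0     0     1     1     1     0     1     1     2     1     2     1     2     2     3     2     3

2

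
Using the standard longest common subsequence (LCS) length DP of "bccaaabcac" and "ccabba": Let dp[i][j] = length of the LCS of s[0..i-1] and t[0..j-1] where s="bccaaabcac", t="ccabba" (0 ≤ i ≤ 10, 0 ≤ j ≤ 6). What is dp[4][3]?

   ''  c  c  a  b  b  a
''  0  0  0  0  0  0  0
 b  0  0  0  0  1  1  1
 c  0  1  1  1  1  1  1
 c  0  1  2  2  2  2  2
 a  0  1  2  3  3  3  3
 a  0  1  2  3  3  3  4
 a  0  1  2  3  3  3  4
 b  0  1  2  3  4  4  4
 c  0  1  2  3  4  4  4
 a  0  1  2  3  4  4  5
 c  0  1  2  3  4  4  5

3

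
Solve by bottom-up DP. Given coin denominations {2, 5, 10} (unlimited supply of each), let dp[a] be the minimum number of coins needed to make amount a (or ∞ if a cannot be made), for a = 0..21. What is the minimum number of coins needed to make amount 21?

5

 a  0  1  2  3  4  5  6  7  8  9 10 11 12 13 14 15 16 17 18 19 20 21
dp  0  -  1  -  2  1  3  2  4  3  1  4  2  5  3  2  4  3  5  4  2  5
(- denotes ∞ / unreachable)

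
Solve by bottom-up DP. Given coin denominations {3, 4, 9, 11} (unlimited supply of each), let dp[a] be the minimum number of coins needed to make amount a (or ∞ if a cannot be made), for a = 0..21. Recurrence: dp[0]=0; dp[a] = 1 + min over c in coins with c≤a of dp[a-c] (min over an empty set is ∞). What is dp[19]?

 a  0  1  2  3  4  5  6  7  8  9 10 11 12 13 14 15 16 17 18 19 20 21
dp  0  -  -  1  1  -  2  2  2  1  3  1  2  2  2  2  3  3  2  3  2  3
(- denotes ∞ / unreachable)

3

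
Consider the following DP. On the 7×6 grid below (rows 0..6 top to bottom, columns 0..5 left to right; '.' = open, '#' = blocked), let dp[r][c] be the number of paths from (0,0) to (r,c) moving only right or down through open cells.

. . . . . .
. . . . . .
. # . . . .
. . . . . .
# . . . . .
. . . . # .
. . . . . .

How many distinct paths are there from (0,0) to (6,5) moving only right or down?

109

r\c   0   1   2   3   4   5
  0   1   1   1   1   1   1
  1   1   2   3   4   5   6
  2   1   0   3   7  12  18
  3   1   1   4  11  23  41
  4   0   1   5  16  39  80
  5   0   1   6  22   0  80
  6   0   1   7  29  29 109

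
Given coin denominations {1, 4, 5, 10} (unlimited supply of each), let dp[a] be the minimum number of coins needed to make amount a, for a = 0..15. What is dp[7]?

 a  0  1  2  3  4  5  6  7  8  9 10 11 12 13 14 15
dp  0  1  2  3  1  1  2  3  2  2  1  2  3  3  2  2

3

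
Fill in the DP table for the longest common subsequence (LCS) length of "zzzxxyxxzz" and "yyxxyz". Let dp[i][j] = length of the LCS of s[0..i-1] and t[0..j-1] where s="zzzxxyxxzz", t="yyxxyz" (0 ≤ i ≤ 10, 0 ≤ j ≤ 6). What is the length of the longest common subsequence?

   ''  y  y  x  x  y  z
''  0  0  0  0  0  0  0
 z  0  0  0  0  0  0  1
 z  0  0  0  0  0  0  1
 z  0  0  0  0  0  0  1
 x  0  0  0  1  1  1  1
 x  0  0  0  1  2  2  2
 y  0  1  1  1  2  3  3
 x  0  1  1  2  2  3  3
 x  0  1  1  2  3  3  3
 z  0  1  1  2  3  3  4
 z  0  1  1  2  3  3  4

4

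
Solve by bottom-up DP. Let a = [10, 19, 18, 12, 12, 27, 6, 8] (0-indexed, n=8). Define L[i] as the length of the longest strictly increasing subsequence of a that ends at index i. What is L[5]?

3

   i    0    1    2    3    4    5    6    7
a[i]   10   19   18   12   12   27    6    8
L[i]    1    2    2    2    2    3    1    2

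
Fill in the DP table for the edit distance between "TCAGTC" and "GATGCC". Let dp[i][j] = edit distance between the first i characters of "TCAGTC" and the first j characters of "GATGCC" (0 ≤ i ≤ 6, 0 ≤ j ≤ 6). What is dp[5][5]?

4

   ''  G  A  T  G  C  C
''  0  1  2  3  4  5  6
 T  1  1  2  2  3  4  5
 C  2  2  2  3  3  3  4
 A  3  3  2  3  4  4  4
 G  4  3  3  3  3  4  5
 T  5  4  4  3  4  4  5
 C  6  5  5  4  4  4  4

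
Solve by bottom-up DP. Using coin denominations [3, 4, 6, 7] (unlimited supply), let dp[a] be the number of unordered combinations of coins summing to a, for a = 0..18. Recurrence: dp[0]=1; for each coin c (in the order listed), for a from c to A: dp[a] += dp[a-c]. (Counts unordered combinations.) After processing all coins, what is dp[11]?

after  coin     0     1     2     3     4     5     6     7     8     9    10    11    12    13    14    15    16    17    18
          3     1     0     0     1     0     0     1     0     0     1     0     0     1     0     0     1     0     0     1
          4     1     0     0     1     1     0     1     1     1     1     1     1     2     1     1     2     2     1     2
          6     1     0     0     1     1     0     2     1     1     2     2     1     4     2     2     4     4     2     6
          7     1     0     0     1     1     0     2     2     1     2     3     2     4     4     4     5     6     5     8

2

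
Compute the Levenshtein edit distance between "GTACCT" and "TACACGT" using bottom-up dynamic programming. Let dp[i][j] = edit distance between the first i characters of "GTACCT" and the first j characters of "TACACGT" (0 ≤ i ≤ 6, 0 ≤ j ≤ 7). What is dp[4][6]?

   ''  T  A  C  A  C  G  T
''  0  1  2  3  4  5  6  7
 G  1  1  2  3  4  5  5  6
 T  2  1  2  3  4  5  6  5
 A  3  2  1  2  3  4  5  6
 C  4  3  2  1  2  3  4  5
 C  5  4  3  2  2  2  3  4
 T  6  5  4  3  3  3  3  3

4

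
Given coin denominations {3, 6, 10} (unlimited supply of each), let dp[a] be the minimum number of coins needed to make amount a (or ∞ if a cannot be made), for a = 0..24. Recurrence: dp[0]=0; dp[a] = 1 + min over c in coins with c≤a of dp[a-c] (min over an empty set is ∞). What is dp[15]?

 a  0  1  2  3  4  5  6  7  8  9 10 11 12 13 14 15 16 17 18 19 20 21 22 23 24
dp  0  -  -  1  -  -  1  -  -  2  1  -  2  2  -  3  2  -  3  3  2  4  3  3  4
(- denotes ∞ / unreachable)

3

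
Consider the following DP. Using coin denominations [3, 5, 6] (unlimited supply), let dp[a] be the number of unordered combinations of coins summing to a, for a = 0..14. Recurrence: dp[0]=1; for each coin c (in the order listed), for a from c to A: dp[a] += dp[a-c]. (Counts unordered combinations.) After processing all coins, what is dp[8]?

after  coin     0     1     2     3     4     5     6     7     8     9    10    11    12    13    14
          3     1     0     0     1     0     0     1     0     0     1     0     0     1     0     0
          5     1     0     0     1     0     1     1     0     1     1     1     1     1     1     1
          6     1     0     0     1     0     1     2     0     1     2     1     2     3     1     2

1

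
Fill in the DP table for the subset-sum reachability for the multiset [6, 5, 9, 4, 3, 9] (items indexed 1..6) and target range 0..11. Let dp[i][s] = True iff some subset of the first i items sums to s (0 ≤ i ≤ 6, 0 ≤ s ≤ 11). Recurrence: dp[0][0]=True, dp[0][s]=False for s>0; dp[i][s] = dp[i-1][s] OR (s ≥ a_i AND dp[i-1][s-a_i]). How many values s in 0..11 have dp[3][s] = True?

5

i\s   0   1   2   3   4   5   6   7   8   9  10  11
  0   T   F   F   F   F   F   F   F   F   F   F   F
  1   T   F   F   F   F   F   T   F   F   F   F   F
  2   T   F   F   F   F   T   T   F   F   F   F   T
  3   T   F   F   F   F   T   T   F   F   T   F   T
  4   T   F   F   F   T   T   T   F   F   T   T   T
  5   T   F   F   T   T   T   T   T   T   T   T   T
  6   T   F   F   T   T   T   T   T   T   T   T   T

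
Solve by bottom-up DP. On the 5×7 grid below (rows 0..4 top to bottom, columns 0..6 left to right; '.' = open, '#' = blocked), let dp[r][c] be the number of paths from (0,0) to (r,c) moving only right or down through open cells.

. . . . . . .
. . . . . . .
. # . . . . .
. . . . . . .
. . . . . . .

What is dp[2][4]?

12

r\c   0   1   2   3   4   5   6
  0   1   1   1   1   1   1   1
  1   1   2   3   4   5   6   7
  2   1   0   3   7  12  18  25
  3   1   1   4  11  23  41  66
  4   1   2   6  17  40  81 147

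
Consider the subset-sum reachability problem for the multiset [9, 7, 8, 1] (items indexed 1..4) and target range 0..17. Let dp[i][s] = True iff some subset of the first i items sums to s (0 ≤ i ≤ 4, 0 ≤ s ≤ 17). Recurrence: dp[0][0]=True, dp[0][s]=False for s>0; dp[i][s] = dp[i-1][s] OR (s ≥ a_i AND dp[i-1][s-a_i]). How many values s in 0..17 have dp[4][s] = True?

i\s   0   1   2   3   4   5   6   7   8   9  10  11  12  13  14  15  16  17
  0   T   F   F   F   F   F   F   F   F   F   F   F   F   F   F   F   F   F
  1   T   F   F   F   F   F   F   F   F   T   F   F   F   F   F   F   F   F
  2   T   F   F   F   F   F   F   T   F   T   F   F   F   F   F   F   T   F
  3   T   F   F   F   F   F   F   T   T   T   F   F   F   F   F   T   T   T
  4   T   T   F   F   F   F   F   T   T   T   T   F   F   F   F   T   T   T

9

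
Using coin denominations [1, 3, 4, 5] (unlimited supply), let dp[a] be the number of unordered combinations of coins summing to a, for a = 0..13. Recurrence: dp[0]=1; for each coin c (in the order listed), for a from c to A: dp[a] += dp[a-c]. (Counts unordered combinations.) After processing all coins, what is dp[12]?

after  coin     0     1     2     3     4     5     6     7     8     9    10    11    12    13
          1     1     1     1     1     1     1     1     1     1     1     1     1     1     1
          3     1     1     1     2     2     2     3     3     3     4     4     4     5     5
          4     1     1     1     2     3     3     4     5     6     7     8     9    11    12
          5     1     1     1     2     3     4     5     6     8    10    12    14    17    20

17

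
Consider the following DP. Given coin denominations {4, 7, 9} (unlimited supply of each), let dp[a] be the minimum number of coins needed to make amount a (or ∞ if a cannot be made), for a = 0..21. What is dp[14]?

 a  0  1  2  3  4  5  6  7  8  9 10 11 12 13 14 15 16 17 18 19 20 21
dp  0  -  -  -  1  -  -  1  2  1  -  2  3  2  2  3  2  3  2  4  3  3
(- denotes ∞ / unreachable)

2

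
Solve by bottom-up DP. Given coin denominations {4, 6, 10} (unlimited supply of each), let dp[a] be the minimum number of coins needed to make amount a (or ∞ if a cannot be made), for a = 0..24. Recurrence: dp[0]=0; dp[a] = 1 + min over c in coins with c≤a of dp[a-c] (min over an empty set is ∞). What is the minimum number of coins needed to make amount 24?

3

 a  0  1  2  3  4  5  6  7  8  9 10 11 12 13 14 15 16 17 18 19 20 21 22 23 24
dp  0  -  -  -  1  -  1  -  2  -  1  -  2  -  2  -  2  -  3  -  2  -  3  -  3
(- denotes ∞ / unreachable)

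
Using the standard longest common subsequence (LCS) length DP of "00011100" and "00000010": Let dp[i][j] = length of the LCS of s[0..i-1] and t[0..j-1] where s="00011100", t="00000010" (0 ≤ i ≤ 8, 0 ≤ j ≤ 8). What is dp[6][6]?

3

   ''  0  0  0  0  0  0  1  0
''  0  0  0  0  0  0  0  0  0
 0  0  1  1  1  1  1  1  1  1
 0  0  1  2  2  2  2  2  2  2
 0  0  1  2  3  3  3  3  3  3
 1  0  1  2  3  3  3  3  4  4
 1  0  1  2  3  3  3  3  4  4
 1  0  1  2  3  3  3  3  4  4
 0  0  1  2  3  4  4  4  4  5
 0  0  1  2  3  4  5  5  5  5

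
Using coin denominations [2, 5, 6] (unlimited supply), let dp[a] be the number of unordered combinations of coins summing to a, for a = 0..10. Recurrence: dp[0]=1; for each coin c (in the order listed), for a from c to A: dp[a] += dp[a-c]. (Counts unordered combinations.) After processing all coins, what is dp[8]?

2

after  coin     0     1     2     3     4     5     6     7     8     9    10
          2     1     0     1     0     1     0     1     0     1     0     1
          5     1     0     1     0     1     1     1     1     1     1     2
          6     1     0     1     0     1     1     2     1     2     1     3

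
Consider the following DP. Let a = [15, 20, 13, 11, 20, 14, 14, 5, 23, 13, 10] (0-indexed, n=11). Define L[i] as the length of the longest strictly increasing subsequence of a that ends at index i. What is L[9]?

2

   i    0    1    2    3    4    5    6    7    8    9   10
a[i]   15   20   13   11   20   14   14    5   23   13   10
L[i]    1    2    1    1    2    2    2    1    3    2    2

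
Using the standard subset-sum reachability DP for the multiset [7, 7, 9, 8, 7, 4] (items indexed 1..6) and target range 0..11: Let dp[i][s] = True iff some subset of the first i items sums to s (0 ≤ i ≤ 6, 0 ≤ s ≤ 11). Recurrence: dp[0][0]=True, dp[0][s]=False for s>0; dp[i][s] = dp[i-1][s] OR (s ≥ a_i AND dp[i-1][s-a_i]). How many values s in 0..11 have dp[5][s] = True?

i\s   0   1   2   3   4   5   6   7   8   9  10  11
  0   T   F   F   F   F   F   F   F   F   F   F   F
  1   T   F   F   F   F   F   F   T   F   F   F   F
  2   T   F   F   F   F   F   F   T   F   F   F   F
  3   T   F   F   F   F   F   F   T   F   T   F   F
  4   T   F   F   F   F   F   F   T   T   T   F   F
  5   T   F   F   F   F   F   F   T   T   T   F   F
  6   T   F   F   F   T   F   F   T   T   T   F   T

4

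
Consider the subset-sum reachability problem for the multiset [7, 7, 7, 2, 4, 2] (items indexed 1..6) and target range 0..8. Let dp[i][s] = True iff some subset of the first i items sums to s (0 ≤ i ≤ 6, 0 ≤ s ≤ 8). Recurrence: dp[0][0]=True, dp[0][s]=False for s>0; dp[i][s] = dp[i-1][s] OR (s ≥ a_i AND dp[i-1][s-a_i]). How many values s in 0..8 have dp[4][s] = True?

i\s   0   1   2   3   4   5   6   7   8
  0   T   F   F   F   F   F   F   F   F
  1   T   F   F   F   F   F   F   T   F
  2   T   F   F   F   F   F   F   T   F
  3   T   F   F   F   F   F   F   T   F
  4   T   F   T   F   F   F   F   T   F
  5   T   F   T   F   T   F   T   T   F
  6   T   F   T   F   T   F   T   T   T

3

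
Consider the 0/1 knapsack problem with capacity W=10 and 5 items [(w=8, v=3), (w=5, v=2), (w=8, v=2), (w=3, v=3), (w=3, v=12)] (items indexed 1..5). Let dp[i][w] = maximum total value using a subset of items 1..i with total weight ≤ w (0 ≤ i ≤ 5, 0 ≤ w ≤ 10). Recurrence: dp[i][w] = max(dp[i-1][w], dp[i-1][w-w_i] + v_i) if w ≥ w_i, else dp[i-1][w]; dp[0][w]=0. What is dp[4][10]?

5

i\w   0   1   2   3   4   5   6   7   8   9  10
  0   0   0   0   0   0   0   0   0   0   0   0
  1   0   0   0   0   0   0   0   0   3   3   3
  2   0   0   0   0   0   2   2   2   3   3   3
  3   0   0   0   0   0   2   2   2   3   3   3
  4   0   0   0   3   3   3   3   3   5   5   5
  5   0   0   0  12  12  12  15  15  15  15  15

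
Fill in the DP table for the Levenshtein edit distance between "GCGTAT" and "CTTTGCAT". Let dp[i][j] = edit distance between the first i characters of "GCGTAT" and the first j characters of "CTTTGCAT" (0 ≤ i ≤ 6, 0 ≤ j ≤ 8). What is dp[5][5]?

4

   ''  C  T  T  T  G  C  A  T
''  0  1  2  3  4  5  6  7  8
 G  1  1  2  3  4  4  5  6  7
 C  2  1  2  3  4  5  4  5  6
 G  3  2  2  3  4  4  5  5  6
 T  4  3  2  2  3  4  5  6  5
 A  5  4  3  3  3  4  5  5  6
 T  6  5  4  3  3  4  5  6  5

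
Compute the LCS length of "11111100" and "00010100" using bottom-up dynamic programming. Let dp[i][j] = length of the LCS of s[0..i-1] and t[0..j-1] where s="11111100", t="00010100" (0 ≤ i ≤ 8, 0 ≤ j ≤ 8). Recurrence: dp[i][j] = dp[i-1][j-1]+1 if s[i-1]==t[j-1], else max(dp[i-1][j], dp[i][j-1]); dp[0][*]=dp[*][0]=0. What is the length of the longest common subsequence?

4

   ''  0  0  0  1  0  1  0  0
''  0  0  0  0  0  0  0  0  0
 1  0  0  0  0  1  1  1  1  1
 1  0  0  0  0  1  1  2  2  2
 1  0  0  0  0  1  1  2  2  2
 1  0  0  0  0  1  1  2  2  2
 1  0  0  0  0  1  1  2  2  2
 1  0  0  0  0  1  1  2  2  2
 0  0  1  1  1  1  2  2  3  3
 0  0  1  2  2  2  2  2  3  4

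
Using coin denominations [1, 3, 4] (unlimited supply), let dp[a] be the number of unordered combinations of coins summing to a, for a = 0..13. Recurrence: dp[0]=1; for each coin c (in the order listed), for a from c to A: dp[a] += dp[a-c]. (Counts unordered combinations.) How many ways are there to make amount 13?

12

after  coin     0     1     2     3     4     5     6     7     8     9    10    11    12    13
          1     1     1     1     1     1     1     1     1     1     1     1     1     1     1
          3     1     1     1     2     2     2     3     3     3     4     4     4     5     5
          4     1     1     1     2     3     3     4     5     6     7     8     9    11    12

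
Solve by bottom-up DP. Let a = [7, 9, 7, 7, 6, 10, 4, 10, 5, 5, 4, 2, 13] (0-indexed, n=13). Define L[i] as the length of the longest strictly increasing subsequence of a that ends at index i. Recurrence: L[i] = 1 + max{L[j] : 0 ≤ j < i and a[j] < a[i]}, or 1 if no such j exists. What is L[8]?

2

   i    0    1    2    3    4    5    6    7    8    9   10   11   12
a[i]    7    9    7    7    6   10    4   10    5    5    4    2   13
L[i]    1    2    1    1    1    3    1    3    2    2    1    1    4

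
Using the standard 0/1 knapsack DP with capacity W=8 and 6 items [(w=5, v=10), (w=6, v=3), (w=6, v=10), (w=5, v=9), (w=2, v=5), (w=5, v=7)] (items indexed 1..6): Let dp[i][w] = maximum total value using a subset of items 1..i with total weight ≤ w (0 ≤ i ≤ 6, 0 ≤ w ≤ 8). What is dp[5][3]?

i\w   0   1   2   3   4   5   6   7   8
  0   0   0   0   0   0   0   0   0   0
  1   0   0   0   0   0  10  10  10  10
  2   0   0   0   0   0  10  10  10  10
  3   0   0   0   0   0  10  10  10  10
  4   0   0   0   0   0  10  10  10  10
  5   0   0   5   5   5  10  10  15  15
  6   0   0   5   5   5  10  10  15  15

5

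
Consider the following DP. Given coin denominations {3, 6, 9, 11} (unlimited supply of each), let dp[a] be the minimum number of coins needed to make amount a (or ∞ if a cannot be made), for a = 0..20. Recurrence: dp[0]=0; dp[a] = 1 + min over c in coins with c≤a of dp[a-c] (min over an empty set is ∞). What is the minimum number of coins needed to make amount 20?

 a  0  1  2  3  4  5  6  7  8  9 10 11 12 13 14 15 16 17 18 19 20
dp  0  -  -  1  -  -  1  -  -  1  -  1  2  -  2  2  -  2  2  -  2
(- denotes ∞ / unreachable)

2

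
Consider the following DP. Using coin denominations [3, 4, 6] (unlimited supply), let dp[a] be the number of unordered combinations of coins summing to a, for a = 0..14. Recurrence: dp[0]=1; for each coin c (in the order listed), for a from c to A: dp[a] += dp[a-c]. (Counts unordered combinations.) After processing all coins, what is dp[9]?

2

after  coin     0     1     2     3     4     5     6     7     8     9    10    11    12    13    14
          3     1     0     0     1     0     0     1     0     0     1     0     0     1     0     0
          4     1     0     0     1     1     0     1     1     1     1     1     1     2     1     1
          6     1     0     0     1     1     0     2     1     1     2     2     1     4     2     2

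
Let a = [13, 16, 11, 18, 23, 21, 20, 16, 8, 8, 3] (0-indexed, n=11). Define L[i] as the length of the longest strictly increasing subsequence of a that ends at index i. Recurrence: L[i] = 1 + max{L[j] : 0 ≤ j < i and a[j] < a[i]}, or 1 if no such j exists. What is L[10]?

   i    0    1    2    3    4    5    6    7    8    9   10
a[i]   13   16   11   18   23   21   20   16    8    8    3
L[i]    1    2    1    3    4    4    4    2    1    1    1

1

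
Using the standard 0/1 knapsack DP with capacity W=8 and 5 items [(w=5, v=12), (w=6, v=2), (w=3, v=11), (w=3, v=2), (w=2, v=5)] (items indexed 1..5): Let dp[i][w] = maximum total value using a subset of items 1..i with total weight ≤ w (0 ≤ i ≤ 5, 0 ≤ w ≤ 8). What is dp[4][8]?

i\w   0   1   2   3   4   5   6   7   8
  0   0   0   0   0   0   0   0   0   0
  1   0   0   0   0   0  12  12  12  12
  2   0   0   0   0   0  12  12  12  12
  3   0   0   0  11  11  12  12  12  23
  4   0   0   0  11  11  12  13  13  23
  5   0   0   5  11  11  16  16  17  23

23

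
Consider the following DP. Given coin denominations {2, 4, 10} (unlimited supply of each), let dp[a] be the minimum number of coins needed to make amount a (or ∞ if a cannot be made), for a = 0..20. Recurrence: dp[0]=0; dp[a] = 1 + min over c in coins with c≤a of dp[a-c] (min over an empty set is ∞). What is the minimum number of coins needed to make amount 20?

 a  0  1  2  3  4  5  6  7  8  9 10 11 12 13 14 15 16 17 18 19 20
dp  0  -  1  -  1  -  2  -  2  -  1  -  2  -  2  -  3  -  3  -  2
(- denotes ∞ / unreachable)

2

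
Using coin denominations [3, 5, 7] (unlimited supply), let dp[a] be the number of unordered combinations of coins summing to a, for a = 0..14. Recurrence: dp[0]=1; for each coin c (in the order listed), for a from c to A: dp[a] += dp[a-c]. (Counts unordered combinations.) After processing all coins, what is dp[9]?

1

after  coin     0     1     2     3     4     5     6     7     8     9    10    11    12    13    14
          3     1     0     0     1     0     0     1     0     0     1     0     0     1     0     0
          5     1     0     0     1     0     1     1     0     1     1     1     1     1     1     1
          7     1     0     0     1     0     1     1     1     1     1     2     1     2     2     2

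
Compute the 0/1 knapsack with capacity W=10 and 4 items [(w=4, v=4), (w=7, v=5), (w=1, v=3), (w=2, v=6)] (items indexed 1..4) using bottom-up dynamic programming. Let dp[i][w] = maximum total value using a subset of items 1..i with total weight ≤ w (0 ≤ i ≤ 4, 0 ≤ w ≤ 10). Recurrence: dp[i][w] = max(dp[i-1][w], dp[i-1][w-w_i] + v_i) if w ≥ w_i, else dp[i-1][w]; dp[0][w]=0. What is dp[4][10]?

14

i\w   0   1   2   3   4   5   6   7   8   9  10
  0   0   0   0   0   0   0   0   0   0   0   0
  1   0   0   0   0   4   4   4   4   4   4   4
  2   0   0   0   0   4   4   4   5   5   5   5
  3   0   3   3   3   4   7   7   7   8   8   8
  4   0   3   6   9   9   9  10  13  13  13  14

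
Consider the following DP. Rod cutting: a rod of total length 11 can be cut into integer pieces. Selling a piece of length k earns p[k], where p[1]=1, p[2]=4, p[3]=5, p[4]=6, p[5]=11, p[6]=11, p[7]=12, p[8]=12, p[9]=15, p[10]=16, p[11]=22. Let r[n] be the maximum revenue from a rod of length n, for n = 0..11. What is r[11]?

23

   n    0    1    2    3    4    5    6    7    8    9   10   11
r[n]    0    1    4    5    8   11   12   15   16   19   22   23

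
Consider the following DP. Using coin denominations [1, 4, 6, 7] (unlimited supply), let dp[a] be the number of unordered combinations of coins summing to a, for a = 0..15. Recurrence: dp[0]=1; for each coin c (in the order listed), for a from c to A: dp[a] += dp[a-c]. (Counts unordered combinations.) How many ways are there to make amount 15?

13

after  coin     0     1     2     3     4     5     6     7     8     9    10    11    12    13    14    15
          1     1     1     1     1     1     1     1     1     1     1     1     1     1     1     1     1
          4     1     1     1     1     2     2     2     2     3     3     3     3     4     4     4     4
          6     1     1     1     1     2     2     3     3     4     4     5     5     7     7     8     8
          7     1     1     1     1     2     2     3     4     5     5     6     7     9    10    12    13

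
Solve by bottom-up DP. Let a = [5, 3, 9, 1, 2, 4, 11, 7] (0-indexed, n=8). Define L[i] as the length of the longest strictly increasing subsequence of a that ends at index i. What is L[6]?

4

   i    0    1    2    3    4    5    6    7
a[i]    5    3    9    1    2    4   11    7
L[i]    1    1    2    1    2    3    4    4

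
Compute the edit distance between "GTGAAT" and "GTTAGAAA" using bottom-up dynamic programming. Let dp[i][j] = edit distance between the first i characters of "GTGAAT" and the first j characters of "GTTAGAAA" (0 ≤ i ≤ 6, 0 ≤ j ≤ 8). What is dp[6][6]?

   ''  G  T  T  A  G  A  A  A
''  0  1  2  3  4  5  6  7  8
 G  1  0  1  2  3  4  5  6  7
 T  2  1  0  1  2  3  4  5  6
 G  3  2  1  1  2  2  3  4  5
 A  4  3  2  2  1  2  2  3  4
 A  5  4  3  3  2  2  2  2  3
 T  6  5  4  3  3  3  3  3  3

3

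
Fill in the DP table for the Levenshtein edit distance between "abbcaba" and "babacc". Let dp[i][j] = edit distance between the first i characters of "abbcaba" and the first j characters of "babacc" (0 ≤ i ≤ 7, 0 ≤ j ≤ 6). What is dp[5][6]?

3

   ''  b  a  b  a  c  c
''  0  1  2  3  4  5  6
 a  1  1  1  2  3  4  5
 b  2  1  2  1  2  3  4
 b  3  2  2  2  2  3  4
 c  4  3  3  3  3  2  3
 a  5  4  3  4  3  3  3
 b  6  5  4  3  4  4  4
 a  7  6  5  4  3  4  5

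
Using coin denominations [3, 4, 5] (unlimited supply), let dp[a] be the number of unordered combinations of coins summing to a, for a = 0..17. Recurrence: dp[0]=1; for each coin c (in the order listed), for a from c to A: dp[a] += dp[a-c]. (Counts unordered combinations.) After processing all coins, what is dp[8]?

2

after  coin     0     1     2     3     4     5     6     7     8     9    10    11    12    13    14    15    16    17
          3     1     0     0     1     0     0     1     0     0     1     0     0     1     0     0     1     0     0
          4     1     0     0     1     1     0     1     1     1     1     1     1     2     1     1     2     2     1
          5     1     0     0     1     1     1     1     1     2     2     2     2     3     3     3     4     4     4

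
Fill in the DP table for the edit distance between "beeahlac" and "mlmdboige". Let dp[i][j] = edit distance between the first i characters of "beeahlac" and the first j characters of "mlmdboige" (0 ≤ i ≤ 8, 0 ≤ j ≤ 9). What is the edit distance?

   ''  m  l  m  d  b  o  i  g  e
''  0  1  2  3  4  5  6  7  8  9
 b  1  1  2  3  4  4  5  6  7  8
 e  2  2  2  3  4  5  5  6  7  7
 e  3  3  3  3  4  5  6  6  7  7
 a  4  4  4  4  4  5  6  7  7  8
 h  5  5  5  5  5  5  6  7  8  8
 l  6  6  5  6  6  6  6  7  8  9
 a  7  7  6  6  7  7  7  7  8  9
 c  8  8  7  7  7  8  8  8  8  9

9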